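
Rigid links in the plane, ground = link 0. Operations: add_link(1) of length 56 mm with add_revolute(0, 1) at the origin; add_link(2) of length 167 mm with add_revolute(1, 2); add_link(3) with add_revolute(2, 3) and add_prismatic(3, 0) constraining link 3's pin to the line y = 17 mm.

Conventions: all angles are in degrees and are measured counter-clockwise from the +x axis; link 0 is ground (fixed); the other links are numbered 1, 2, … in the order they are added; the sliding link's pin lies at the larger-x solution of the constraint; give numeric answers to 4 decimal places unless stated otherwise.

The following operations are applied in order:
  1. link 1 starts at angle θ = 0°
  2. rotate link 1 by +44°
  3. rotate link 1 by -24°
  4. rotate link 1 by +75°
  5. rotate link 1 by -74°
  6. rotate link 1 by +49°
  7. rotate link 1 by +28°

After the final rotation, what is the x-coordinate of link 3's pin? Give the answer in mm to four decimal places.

geometry: r = 56 mm, L = 167 mm, e = 17 mm; θ starts at 0°
rotate link 1 by +44°: θ ← 0° +44° = 44°
rotate link 1 by -24°: θ ← 44° -24° = 20°
rotate link 1 by +75°: θ ← 20° +75° = 95°
rotate link 1 by -74°: θ ← 95° -74° = 21°
rotate link 1 by +49°: θ ← 21° +49° = 70°
rotate link 1 by +28°: θ ← 70° +28° = 98°
crank pin P = (r cos θ, r sin θ) = (-7.793694, 55.455012)
h = r sin θ − e = 55.455012 − 17 = 38.455012
x = r cos θ + √(L² − h²) = -7.793694 + 162.512191 = 154.718497

154.7185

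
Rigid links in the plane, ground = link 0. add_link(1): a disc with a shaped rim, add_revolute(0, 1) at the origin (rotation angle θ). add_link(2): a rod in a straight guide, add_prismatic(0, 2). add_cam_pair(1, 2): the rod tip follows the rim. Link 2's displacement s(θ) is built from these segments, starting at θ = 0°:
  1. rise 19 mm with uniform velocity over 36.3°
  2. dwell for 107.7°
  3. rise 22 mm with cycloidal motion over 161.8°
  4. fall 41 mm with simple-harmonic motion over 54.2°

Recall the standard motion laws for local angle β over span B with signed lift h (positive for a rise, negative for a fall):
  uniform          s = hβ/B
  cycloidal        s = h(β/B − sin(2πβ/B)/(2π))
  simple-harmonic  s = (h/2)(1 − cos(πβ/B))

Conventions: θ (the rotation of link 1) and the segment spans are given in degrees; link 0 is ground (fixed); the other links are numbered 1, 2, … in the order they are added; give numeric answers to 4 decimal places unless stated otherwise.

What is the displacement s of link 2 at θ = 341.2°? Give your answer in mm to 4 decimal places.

segment 1 (0° to 36.3°, uniform, h = 19) is passed completely: s = 0.0000 + (19) = 19.0000
segment 2 (36.3° to 144°, dwell): s unchanged at 19.0000
segment 3 (144° to 305.8°, cycloidal, h = 22) is passed completely: s = 19.0000 + (22) = 41.0000
θ = 341.2° falls in segment 4 (305.8° to 360°, simple-harmonic, h = -41): β = 341.2 − 305.8 = 35.4°, B = 54.2°; Δs = -41/2·(1 − cos(π·0.6531)) = -29.9863; s = 41.0000 − 29.9863 = 11.0137

11.0137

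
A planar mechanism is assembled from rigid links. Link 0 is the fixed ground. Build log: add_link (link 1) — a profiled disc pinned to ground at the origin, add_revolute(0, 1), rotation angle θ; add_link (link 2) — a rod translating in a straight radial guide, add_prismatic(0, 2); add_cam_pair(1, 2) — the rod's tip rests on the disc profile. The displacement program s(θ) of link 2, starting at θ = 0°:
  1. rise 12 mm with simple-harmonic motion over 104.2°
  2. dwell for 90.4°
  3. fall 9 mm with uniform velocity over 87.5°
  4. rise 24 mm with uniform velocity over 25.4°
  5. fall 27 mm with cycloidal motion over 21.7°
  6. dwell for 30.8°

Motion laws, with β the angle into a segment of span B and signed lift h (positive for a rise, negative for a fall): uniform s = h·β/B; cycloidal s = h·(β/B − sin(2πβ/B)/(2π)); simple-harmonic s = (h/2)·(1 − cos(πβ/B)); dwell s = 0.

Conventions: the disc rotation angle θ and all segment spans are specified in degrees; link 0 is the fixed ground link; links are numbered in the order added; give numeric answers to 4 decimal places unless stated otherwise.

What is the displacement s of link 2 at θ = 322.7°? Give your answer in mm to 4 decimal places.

seg 1 [0°–104.2°] simple-harmonic, h=12: full span → s += 12 → s = 12.0000
seg 2 [104.2°–194.6°] dwell: s stays 12.0000
seg 3 [194.6°–282.1°] uniform, h=-9: full span → s += -9 → s = 3.0000
seg 4 [282.1°–307.5°] uniform, h=24: full span → s += 24 → s = 27.0000
seg 5 [307.5°–329.2°] cycloidal, h=-27: θ=322.7° here. β=15.2, B=21.7. -27·(0.7005 − sin(2π·0.7005)/(2π)) = -23.0031 → s = 3.9969

3.9969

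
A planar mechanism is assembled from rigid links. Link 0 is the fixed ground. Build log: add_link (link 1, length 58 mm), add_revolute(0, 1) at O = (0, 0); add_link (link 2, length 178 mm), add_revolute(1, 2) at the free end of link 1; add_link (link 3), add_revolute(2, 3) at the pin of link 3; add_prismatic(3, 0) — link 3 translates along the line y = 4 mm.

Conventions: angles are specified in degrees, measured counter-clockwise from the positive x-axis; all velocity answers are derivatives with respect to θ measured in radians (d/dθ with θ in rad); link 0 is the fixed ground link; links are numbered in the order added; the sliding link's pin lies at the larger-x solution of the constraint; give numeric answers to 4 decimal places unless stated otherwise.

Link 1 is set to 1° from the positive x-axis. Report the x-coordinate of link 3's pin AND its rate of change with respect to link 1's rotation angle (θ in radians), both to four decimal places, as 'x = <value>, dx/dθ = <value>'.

geometry: r = 58 mm, L = 178 mm, e = 4 mm
crank pin P = (r cos θ, r sin θ) = (57.991166, 1.012240)
h = r sin θ − e = 1.012240 − 4 = -2.987760
x = r cos θ + √(L² − h²) = 57.991166 + 177.974923 = 235.966090
dx/dθ = −r sin θ − h·r cos θ/√(L² − h²) (θ in radians; h = -2.987760) = -0.038711

x = 235.9661, dx/dθ = -0.0387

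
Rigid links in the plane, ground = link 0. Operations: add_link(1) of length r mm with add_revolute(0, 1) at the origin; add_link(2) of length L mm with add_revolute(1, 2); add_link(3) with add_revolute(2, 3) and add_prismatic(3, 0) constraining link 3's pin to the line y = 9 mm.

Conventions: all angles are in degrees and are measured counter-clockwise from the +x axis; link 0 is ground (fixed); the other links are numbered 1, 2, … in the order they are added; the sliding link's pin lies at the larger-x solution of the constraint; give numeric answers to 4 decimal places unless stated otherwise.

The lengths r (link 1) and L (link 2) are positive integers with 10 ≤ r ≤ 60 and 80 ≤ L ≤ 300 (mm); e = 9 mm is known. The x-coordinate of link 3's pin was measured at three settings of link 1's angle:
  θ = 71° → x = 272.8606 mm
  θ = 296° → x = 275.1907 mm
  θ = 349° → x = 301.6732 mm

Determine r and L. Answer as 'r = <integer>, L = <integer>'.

constraint per measurement: (x − r cos θ)² + (r sin θ − e)² = L²
subtracting the θ₁ and θ₂ equations cancels the r² and L² terms:
r = (x₁² − x₂²) / (2[(x₁cos θ₁ + e sin θ₁) − (x₂cos θ₂ + e sin θ₂)]) = 42.0012 → r = 42
L² = (x₁ − r cos θ₁)² + (r sin θ₁ − e)² = 68120.9783 → L = 261.0000 → L = 261
check at θ₃=349°: x = 301.6732 (printed 301.6732) ✓

r = 42, L = 261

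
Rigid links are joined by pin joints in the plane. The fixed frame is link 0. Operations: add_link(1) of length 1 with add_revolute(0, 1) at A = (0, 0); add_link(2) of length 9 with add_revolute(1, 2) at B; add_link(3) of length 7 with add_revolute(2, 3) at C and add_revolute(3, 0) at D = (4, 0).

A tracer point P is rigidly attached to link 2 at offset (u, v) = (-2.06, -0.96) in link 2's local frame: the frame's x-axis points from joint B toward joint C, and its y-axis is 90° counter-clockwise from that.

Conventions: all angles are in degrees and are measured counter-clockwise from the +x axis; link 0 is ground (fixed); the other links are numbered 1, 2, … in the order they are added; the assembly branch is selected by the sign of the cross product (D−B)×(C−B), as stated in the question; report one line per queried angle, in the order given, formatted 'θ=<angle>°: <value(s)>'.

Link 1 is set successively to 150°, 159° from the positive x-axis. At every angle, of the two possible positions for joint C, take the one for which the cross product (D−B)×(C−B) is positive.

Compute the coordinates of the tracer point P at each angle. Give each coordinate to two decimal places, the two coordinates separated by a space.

A=(0,0), D=(4.00,0)
θ=150°: B = A + 1.00·(cos150°, sin150°) = (-0.8660, 0.5000)
θ=150°: |BD| = 4.8916
θ=150°: circle(B,9.00) ∩ circle(D,7.00): a=5.7167, h=6.9512
θ=150°:   candidates: C₊=(5.5313,6.8305) cross=34.003; C₋=(4.1102,-6.9991) cross=-34.003
θ=150°:   branch + wants cross > 0 → take C=(5.5313,6.8305) (cross=34.003)
θ=150°: ex = (C−B)/|BC| = (0.7108,0.7034); ey = (-0.7034,0.7108)
θ=150°: P = B + -2.06·ex + -0.96·ey = (-1.6550,-1.6313)
θ=159°: B = A + 1.00·(cos159°, sin159°) = (-0.9336, 0.3584)
θ=159°: |BD| = 4.9466
θ=159°: circle(B,9.00) ∩ circle(D,7.00): a=5.7078, h=6.9585
θ=159°:   candidates: C₊=(5.2634,6.8850) cross=34.421; C₋=(4.2551,-6.9953) cross=-34.421
θ=159°:   branch + wants cross > 0 → take C=(5.2634,6.8850) (cross=34.421)
θ=159°: ex = (C−B)/|BC| = (0.6886,0.7252); ey = (-0.7252,0.6886)
θ=159°: P = B + -2.06·ex + -0.96·ey = (-1.6558,-1.7965)

θ=150°: -1.66 -1.63
θ=159°: -1.66 -1.80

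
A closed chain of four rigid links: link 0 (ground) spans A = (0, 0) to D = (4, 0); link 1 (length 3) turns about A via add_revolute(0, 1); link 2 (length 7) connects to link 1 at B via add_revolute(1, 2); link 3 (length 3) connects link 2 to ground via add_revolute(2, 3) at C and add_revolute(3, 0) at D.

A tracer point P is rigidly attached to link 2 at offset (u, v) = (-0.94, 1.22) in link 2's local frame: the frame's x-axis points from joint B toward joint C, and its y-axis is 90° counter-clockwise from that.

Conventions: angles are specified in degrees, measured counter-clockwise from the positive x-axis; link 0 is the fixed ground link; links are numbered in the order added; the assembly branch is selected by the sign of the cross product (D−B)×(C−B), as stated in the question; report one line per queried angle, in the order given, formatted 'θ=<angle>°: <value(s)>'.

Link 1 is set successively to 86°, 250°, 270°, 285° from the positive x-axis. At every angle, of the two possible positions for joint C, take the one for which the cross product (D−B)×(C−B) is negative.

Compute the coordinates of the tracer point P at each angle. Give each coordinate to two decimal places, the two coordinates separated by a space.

A=(0,0), D=(4.00,0)
θ=86°: B = A + 3.00·(cos86°, sin86°) = (0.2093, 2.9927)
θ=86°: |BD| = 4.8297
θ=86°: circle(B,7.00) ∩ circle(D,3.00): a=6.5559, h=2.4536
θ=86°:   candidates: C₊=(6.8752,0.8561) cross=11.850; C₋=(3.8345,-2.9954) cross=-11.850
θ=86°:   branch - wants cross < 0 → take C=(3.8345,-2.9954) (cross=-11.850)
θ=86°: ex = (C−B)/|BC| = (0.5179,-0.8554); ey = (0.8554,0.5179)
θ=86°: P = B + -0.94·ex + 1.22·ey = (0.7661,4.4286)
θ=250°: B = A + 3.00·(cos250°, sin250°) = (-1.0261, -2.8191)
θ=250°: |BD| = 5.7627
θ=250°: circle(B,7.00) ∩ circle(D,3.00): a=6.3519, h=2.9416
θ=250°:   candidates: C₊=(3.0749,2.8538) cross=16.951; C₋=(5.9529,-2.2773) cross=-16.951
θ=250°:   branch - wants cross < 0 → take C=(5.9529,-2.2773) (cross=-16.951)
θ=250°: ex = (C−B)/|BC| = (0.9970,0.0774); ey = (-0.0774,0.9970)
θ=250°: P = B + -0.94·ex + 1.22·ey = (-2.0577,-1.6755)
θ=270°: B = A + 3.00·(cos270°, sin270°) = (-0.0000, -3.0000)
θ=270°: |BD| = 5.0000
θ=270°: circle(B,7.00) ∩ circle(D,3.00): a=6.5000, h=2.5981
θ=270°:   candidates: C₊=(3.6412,2.9785) cross=12.990; C₋=(6.7588,-1.1785) cross=-12.990
θ=270°:   branch - wants cross < 0 → take C=(6.7588,-1.1785) (cross=-12.990)
θ=270°: ex = (C−B)/|BC| = (0.9655,0.2602); ey = (-0.2602,0.9655)
θ=270°: P = B + -0.94·ex + 1.22·ey = (-1.2251,-2.0666)
θ=285°: B = A + 3.00·(cos285°, sin285°) = (0.7765, -2.8978)
θ=285°: |BD| = 4.3346
θ=285°: circle(B,7.00) ∩ circle(D,3.00): a=6.7814, h=1.7358
θ=285°:   candidates: C₊=(4.6592,2.9267) cross=7.524; C₋=(6.9801,0.3449) cross=-7.524
θ=285°:   branch - wants cross < 0 → take C=(6.9801,0.3449) (cross=-7.524)
θ=285°: ex = (C−B)/|BC| = (0.8862,0.4632); ey = (-0.4632,0.8862)
θ=285°: P = B + -0.94·ex + 1.22·ey = (-0.6217,-2.2520)

θ=86°: 0.77 4.43
θ=250°: -2.06 -1.68
θ=270°: -1.23 -2.07
θ=285°: -0.62 -2.25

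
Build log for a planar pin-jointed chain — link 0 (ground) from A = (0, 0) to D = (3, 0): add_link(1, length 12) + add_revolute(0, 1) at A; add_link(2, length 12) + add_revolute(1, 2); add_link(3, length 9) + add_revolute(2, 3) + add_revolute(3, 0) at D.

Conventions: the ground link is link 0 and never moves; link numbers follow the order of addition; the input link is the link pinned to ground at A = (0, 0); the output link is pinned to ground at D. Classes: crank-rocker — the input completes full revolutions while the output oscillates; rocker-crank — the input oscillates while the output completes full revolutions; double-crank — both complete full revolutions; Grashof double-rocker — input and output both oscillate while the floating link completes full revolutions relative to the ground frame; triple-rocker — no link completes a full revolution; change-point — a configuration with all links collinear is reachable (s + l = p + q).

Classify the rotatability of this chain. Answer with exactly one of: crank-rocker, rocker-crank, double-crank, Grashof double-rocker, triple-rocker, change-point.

lengths: ground=3, input=12, coupler=12, output=9
sorted: s=3 (shortest), l=12 (longest), p+q=21
s + l = 15 vs p + q = 21
s + l < p + q (Grashof) with shortest = ground link → double-crank

double-crank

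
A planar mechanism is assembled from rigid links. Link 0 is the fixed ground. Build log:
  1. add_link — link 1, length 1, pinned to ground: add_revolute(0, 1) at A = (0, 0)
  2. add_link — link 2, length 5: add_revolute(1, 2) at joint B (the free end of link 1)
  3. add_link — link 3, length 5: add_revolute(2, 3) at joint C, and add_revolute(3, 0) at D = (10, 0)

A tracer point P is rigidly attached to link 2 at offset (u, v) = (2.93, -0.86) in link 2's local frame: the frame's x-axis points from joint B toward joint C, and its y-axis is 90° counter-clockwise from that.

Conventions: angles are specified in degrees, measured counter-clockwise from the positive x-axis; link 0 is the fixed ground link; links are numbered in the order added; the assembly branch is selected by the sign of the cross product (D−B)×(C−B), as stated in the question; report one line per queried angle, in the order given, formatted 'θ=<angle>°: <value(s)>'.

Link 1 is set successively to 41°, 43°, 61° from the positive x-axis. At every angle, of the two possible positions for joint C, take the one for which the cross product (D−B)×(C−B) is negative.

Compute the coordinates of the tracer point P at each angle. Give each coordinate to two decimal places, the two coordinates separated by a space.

A=(0,0), D=(10.00,0)
θ=41°: B = A + 1.00·(cos41°, sin41°) = (0.7547, 0.6561)
θ=41°: |BD| = 9.2685
θ=41°: circle(B,5.00) ∩ circle(D,5.00): a=4.6343, h=1.8771
θ=41°:   candidates: C₊=(5.5102,2.2004) cross=17.398; C₋=(5.2445,-1.5444) cross=-17.398
θ=41°:   branch - wants cross < 0 → take C=(5.2445,-1.5444) (cross=-17.398)
θ=41°: ex = (C−B)/|BC| = (0.8980,-0.4401); ey = (0.4401,0.8980)
θ=41°: P = B + 2.93·ex + -0.86·ey = (3.0072,-1.4056)
θ=43°: B = A + 1.00·(cos43°, sin43°) = (0.7314, 0.6820)
θ=43°: |BD| = 9.2937
θ=43°: circle(B,5.00) ∩ circle(D,5.00): a=4.6469, h=1.8457
θ=43°:   candidates: C₊=(5.5011,2.1818) cross=17.154; C₋=(5.2302,-1.4998) cross=-17.154
θ=43°:   branch - wants cross < 0 → take C=(5.2302,-1.4998) (cross=-17.154)
θ=43°: ex = (C−B)/|BC| = (0.8998,-0.4364); ey = (0.4364,0.8998)
θ=43°: P = B + 2.93·ex + -0.86·ey = (2.9924,-1.3703)
θ=61°: B = A + 1.00·(cos61°, sin61°) = (0.4848, 0.8746)
θ=61°: |BD| = 9.5553
θ=61°: circle(B,5.00) ∩ circle(D,5.00): a=4.7777, h=1.4745
θ=61°:   candidates: C₊=(5.3774,1.9056) cross=14.089; C₋=(5.1074,-1.0310) cross=-14.089
θ=61°:   branch - wants cross < 0 → take C=(5.1074,-1.0310) (cross=-14.089)
θ=61°: ex = (C−B)/|BC| = (0.9245,-0.3811); ey = (0.3811,0.9245)
θ=61°: P = B + 2.93·ex + -0.86·ey = (2.8659,-1.0371)

θ=41°: 3.01 -1.41
θ=43°: 2.99 -1.37
θ=61°: 2.87 -1.04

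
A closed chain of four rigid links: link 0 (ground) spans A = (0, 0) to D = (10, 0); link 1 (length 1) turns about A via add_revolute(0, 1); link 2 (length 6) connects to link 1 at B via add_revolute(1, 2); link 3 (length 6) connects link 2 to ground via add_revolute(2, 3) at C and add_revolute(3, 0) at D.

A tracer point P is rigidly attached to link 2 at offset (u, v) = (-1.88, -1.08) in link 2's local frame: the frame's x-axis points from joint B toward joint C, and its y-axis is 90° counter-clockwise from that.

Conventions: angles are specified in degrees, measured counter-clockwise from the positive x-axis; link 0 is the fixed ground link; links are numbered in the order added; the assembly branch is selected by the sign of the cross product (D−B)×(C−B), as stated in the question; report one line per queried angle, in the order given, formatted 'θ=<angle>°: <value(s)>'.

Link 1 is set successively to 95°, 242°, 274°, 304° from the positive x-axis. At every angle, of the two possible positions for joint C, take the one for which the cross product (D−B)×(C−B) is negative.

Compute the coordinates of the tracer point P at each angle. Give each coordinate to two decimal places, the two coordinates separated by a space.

A=(0,0), D=(10.00,0)
θ=95°: B = A + 1.00·(cos95°, sin95°) = (-0.0872, 0.9962)
θ=95°: |BD| = 10.1362
θ=95°: circle(B,6.00) ∩ circle(D,6.00): a=5.0681, h=3.2116
θ=95°:   candidates: C₊=(5.2721,3.6941) cross=32.553; C₋=(4.6408,-2.6979) cross=-32.553
θ=95°:   branch - wants cross < 0 → take C=(4.6408,-2.6979) (cross=-32.553)
θ=95°: ex = (C−B)/|BC| = (0.7880,-0.6157); ey = (0.6157,0.7880)
θ=95°: P = B + -1.88·ex + -1.08·ey = (-2.2335,1.3027)
θ=242°: B = A + 1.00·(cos242°, sin242°) = (-0.4695, -0.8829)
θ=242°: |BD| = 10.5066
θ=242°: circle(B,6.00) ∩ circle(D,6.00): a=5.2533, h=2.8987
θ=242°:   candidates: C₊=(4.5217,2.4470) cross=30.456; C₋=(5.0089,-3.3300) cross=-30.456
θ=242°:   branch - wants cross < 0 → take C=(5.0089,-3.3300) (cross=-30.456)
θ=242°: ex = (C−B)/|BC| = (0.9131,-0.4078); ey = (0.4078,0.9131)
θ=242°: P = B + -1.88·ex + -1.08·ey = (-2.6265,-1.1023)
θ=274°: B = A + 1.00·(cos274°, sin274°) = (0.0698, -0.9976)
θ=274°: |BD| = 9.9802
θ=274°: circle(B,6.00) ∩ circle(D,6.00): a=4.9901, h=3.3315
θ=274°:   candidates: C₊=(4.7019,2.8160) cross=33.249; C₋=(5.3679,-3.8136) cross=-33.249
θ=274°:   branch - wants cross < 0 → take C=(5.3679,-3.8136) (cross=-33.249)
θ=274°: ex = (C−B)/|BC| = (0.8830,-0.4693); ey = (0.4693,0.8830)
θ=274°: P = B + -1.88·ex + -1.08·ey = (-2.0972,-1.0689)
θ=304°: B = A + 1.00·(cos304°, sin304°) = (0.5592, -0.8290)
θ=304°: |BD| = 9.4771
θ=304°: circle(B,6.00) ∩ circle(D,6.00): a=4.7386, h=3.6805
θ=304°:   candidates: C₊=(4.9576,3.2519) cross=34.880; C₋=(5.6016,-4.0809) cross=-34.880
θ=304°:   branch - wants cross < 0 → take C=(5.6016,-4.0809) (cross=-34.880)
θ=304°: ex = (C−B)/|BC| = (0.8404,-0.5420); ey = (0.5420,0.8404)
θ=304°: P = B + -1.88·ex + -1.08·ey = (-1.6061,-0.7177)

θ=95°: -2.23 1.30
θ=242°: -2.63 -1.10
θ=274°: -2.10 -1.07
θ=304°: -1.61 -0.72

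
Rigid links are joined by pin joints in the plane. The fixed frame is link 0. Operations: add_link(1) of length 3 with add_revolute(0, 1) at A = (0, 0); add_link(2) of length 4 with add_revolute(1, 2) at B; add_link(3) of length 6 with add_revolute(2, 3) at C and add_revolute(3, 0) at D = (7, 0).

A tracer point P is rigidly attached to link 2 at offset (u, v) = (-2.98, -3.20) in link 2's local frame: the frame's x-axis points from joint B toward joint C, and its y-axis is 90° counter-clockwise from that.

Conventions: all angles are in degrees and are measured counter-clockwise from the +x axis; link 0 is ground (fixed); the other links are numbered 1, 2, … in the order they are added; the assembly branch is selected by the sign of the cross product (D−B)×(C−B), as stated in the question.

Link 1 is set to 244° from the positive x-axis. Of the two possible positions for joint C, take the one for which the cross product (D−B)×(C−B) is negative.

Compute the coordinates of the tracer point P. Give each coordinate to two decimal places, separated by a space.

A=(0,0), D=(7.00,0)
B = A + 3.00·(cos244°, sin244°) = (-1.3151, -2.6964)
|BD| = 8.7414
circle(B,4.00) ∩ circle(D,6.00): a=3.2267, h=2.3640
  candidates: C₊=(1.0250,0.5476) cross=20.664; C₋=(2.4834,-3.9498) cross=-20.664
  branch - wants cross < 0 → take C=(2.4834,-3.9498) (cross=-20.664)
ex = (C−B)/|BC| = (0.9496,-0.3133); ey = (0.3133,0.9496)
P = B + -2.98·ex + -3.20·ey = (-5.1477,-4.8015)

-5.15 -4.80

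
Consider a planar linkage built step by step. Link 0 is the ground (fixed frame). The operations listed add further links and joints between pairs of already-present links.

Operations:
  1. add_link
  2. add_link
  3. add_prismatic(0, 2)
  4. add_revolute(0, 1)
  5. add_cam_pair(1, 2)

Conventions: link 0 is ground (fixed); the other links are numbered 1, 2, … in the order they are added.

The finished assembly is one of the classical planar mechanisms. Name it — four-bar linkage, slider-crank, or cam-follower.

links: 3 (incl. ground); joints: 1 revolute, 1 prismatic, 1 higher (cam) pair, forming one closed loop
3 links, revolute + prismatic + higher pair in one loop → cam-follower

cam-follower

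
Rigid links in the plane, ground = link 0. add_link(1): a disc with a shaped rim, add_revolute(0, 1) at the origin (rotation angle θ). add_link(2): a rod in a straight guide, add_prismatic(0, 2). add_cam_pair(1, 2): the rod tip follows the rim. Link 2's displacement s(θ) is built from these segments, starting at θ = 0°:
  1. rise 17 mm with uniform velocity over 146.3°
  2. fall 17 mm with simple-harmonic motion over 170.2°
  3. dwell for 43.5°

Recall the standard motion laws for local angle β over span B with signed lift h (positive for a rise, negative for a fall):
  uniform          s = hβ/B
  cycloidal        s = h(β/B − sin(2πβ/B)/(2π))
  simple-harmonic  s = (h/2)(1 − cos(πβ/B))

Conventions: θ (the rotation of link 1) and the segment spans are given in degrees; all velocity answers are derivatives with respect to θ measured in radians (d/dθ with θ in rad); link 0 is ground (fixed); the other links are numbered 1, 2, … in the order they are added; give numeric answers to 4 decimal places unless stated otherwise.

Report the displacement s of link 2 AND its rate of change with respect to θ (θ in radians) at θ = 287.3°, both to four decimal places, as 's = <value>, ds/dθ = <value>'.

segment 1 (0° to 146.3°, uniform, h = 17) is passed completely: s = 0.0000 + (17) = 17.0000
θ = 287.3° falls in segment 2 (146.3° to 316.5°, simple-harmonic, h = -17): β = 287.3 − 146.3 = 141°, B = 170.2°; Δs = -17/2·(1 − cos(π·0.8284)) = -15.7950; s = 17.0000 − 15.7950 = 1.2050
velocity in seg [146.3°–316.5°] (simple-harmonic), θ in radians: β = 141° = 2.4609 rad, B = 170.2° = 2.9706 rad; ds/dθ = (πh/(2B)) sin(πβ/B) = (π·(-17)/(2·2.9706)) sin(π·0.8284) = -4.613925 mm/rad

s = 1.2050, ds/dθ = -4.6139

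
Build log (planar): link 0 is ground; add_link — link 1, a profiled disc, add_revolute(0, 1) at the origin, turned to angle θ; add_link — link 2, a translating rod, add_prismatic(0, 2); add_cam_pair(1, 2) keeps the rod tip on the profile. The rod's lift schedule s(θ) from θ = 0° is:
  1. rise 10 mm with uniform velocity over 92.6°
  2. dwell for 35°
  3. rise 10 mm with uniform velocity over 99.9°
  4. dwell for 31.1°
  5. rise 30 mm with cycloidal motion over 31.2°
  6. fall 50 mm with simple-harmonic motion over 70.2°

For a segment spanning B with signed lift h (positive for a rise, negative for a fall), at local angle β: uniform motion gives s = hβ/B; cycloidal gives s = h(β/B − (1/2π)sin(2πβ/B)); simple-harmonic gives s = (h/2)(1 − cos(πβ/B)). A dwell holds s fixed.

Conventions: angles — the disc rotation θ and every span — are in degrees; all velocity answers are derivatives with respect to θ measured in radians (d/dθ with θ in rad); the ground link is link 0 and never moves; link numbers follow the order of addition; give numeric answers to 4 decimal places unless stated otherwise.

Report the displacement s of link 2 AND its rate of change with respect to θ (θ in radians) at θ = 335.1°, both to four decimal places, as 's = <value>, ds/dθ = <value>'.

seg 1 [0°–92.6°] uniform, h=10: full span → s += 10 → s = 10.0000
seg 2 [92.6°–127.6°] dwell: s stays 10.0000
seg 3 [127.6°–227.5°] uniform, h=10: full span → s += 10 → s = 20.0000
seg 4 [227.5°–258.6°] dwell: s stays 20.0000
seg 5 [258.6°–289.8°] cycloidal, h=30: full span → s += 30 → s = 50.0000
seg 6 [289.8°–360°] simple-harmonic, h=-50: θ=335.1° here. β=45.3, B=70.2. -50/2·(1 − cos(π·0.6453)) = -36.0196 → s = 13.9804
velocity in seg [289.8°–360°] (simple-harmonic), θ in radians: β = 45.3° = 0.7906 rad, B = 70.2° = 1.2252 rad; ds/dθ = (πh/(2B)) sin(πβ/B) = (π·(-50)/(2·1.2252)) sin(π·0.6453) = -57.539342 mm/rad

s = 13.9804, ds/dθ = -57.5393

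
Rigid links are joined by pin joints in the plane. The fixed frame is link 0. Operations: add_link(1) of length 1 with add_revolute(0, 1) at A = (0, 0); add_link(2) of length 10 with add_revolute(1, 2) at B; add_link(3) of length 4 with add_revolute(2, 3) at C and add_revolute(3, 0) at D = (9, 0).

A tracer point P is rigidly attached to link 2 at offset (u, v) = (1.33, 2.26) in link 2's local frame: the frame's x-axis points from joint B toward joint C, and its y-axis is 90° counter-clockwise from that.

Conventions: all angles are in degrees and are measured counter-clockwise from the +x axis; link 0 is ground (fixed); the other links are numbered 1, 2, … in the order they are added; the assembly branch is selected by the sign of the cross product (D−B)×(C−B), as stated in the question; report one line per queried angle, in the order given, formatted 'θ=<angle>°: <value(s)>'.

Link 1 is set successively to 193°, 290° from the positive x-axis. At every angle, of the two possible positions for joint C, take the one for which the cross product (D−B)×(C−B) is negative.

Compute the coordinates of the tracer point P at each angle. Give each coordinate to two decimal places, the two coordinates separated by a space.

A=(0,0), D=(9.00,0)
θ=193°: B = A + 1.00·(cos193°, sin193°) = (-0.9744, -0.2250)
θ=193°: |BD| = 9.9769
θ=193°: circle(B,10.00) ∩ circle(D,4.00): a=9.1982, h=3.9235
θ=193°:   candidates: C₊=(8.1330,3.9049) cross=39.144; C₋=(8.3099,-3.9400) cross=-39.144
θ=193°:   branch - wants cross < 0 → take C=(8.3099,-3.9400) (cross=-39.144)
θ=193°: ex = (C−B)/|BC| = (0.9284,-0.3715); ey = (0.3715,0.9284)
θ=193°: P = B + 1.33·ex + 2.26·ey = (1.1000,1.3792)
θ=290°: B = A + 1.00·(cos290°, sin290°) = (0.3420, -0.9397)
θ=290°: |BD| = 8.7088
θ=290°: circle(B,10.00) ∩ circle(D,4.00): a=9.1771, h=3.9725
θ=290°:   candidates: C₊=(9.0369,3.9998) cross=34.596; C₋=(9.8942,-3.8988) cross=-34.596
θ=290°:   branch - wants cross < 0 → take C=(9.8942,-3.8988) (cross=-34.596)
θ=290°: ex = (C−B)/|BC| = (0.9552,-0.2959); ey = (0.2959,0.9552)
θ=290°: P = B + 1.33·ex + 2.26·ey = (2.2812,0.8255)

θ=193°: 1.10 1.38
θ=290°: 2.28 0.83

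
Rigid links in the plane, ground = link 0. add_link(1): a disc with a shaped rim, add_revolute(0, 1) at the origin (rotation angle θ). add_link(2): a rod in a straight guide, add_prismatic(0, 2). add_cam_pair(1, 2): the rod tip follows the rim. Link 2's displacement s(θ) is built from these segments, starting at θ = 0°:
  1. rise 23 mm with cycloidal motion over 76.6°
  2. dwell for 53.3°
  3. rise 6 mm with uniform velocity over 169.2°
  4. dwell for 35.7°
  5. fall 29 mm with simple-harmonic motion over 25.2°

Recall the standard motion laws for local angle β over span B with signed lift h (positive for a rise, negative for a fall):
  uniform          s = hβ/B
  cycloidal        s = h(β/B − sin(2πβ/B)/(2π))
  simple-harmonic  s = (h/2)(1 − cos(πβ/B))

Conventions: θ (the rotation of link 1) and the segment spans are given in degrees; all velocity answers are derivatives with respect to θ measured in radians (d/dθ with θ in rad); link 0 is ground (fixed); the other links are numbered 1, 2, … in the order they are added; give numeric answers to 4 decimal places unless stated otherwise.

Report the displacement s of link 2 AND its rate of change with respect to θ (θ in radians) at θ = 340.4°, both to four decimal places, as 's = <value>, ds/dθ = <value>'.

segment 1 (0° to 76.6°, cycloidal, h = 23) is passed completely: s = 0.0000 + (23) = 23.0000
segment 2 (76.6° to 129.9°, dwell): s unchanged at 23.0000
segment 3 (129.9° to 299.1°, uniform, h = 6) is passed completely: s = 23.0000 + (6) = 29.0000
segment 4 (299.1° to 334.8°, dwell): s unchanged at 29.0000
θ = 340.4° falls in segment 5 (334.8° to 360°, simple-harmonic, h = -29): β = 340.4 − 334.8 = 5.6°, B = 25.2°; Δs = -29/2·(1 − cos(π·0.2222)) = -3.3924; s = 29.0000 − 3.3924 = 25.6076
velocity in seg [334.8°–360°] (simple-harmonic), θ in radians: β = 5.6° = 0.0977 rad, B = 25.2° = 0.4398 rad; ds/dθ = (πh/(2B)) sin(πβ/B) = (π·(-29)/(2·0.4398)) sin(π·0.2222) = -66.574431 mm/rad

s = 25.6076, ds/dθ = -66.5744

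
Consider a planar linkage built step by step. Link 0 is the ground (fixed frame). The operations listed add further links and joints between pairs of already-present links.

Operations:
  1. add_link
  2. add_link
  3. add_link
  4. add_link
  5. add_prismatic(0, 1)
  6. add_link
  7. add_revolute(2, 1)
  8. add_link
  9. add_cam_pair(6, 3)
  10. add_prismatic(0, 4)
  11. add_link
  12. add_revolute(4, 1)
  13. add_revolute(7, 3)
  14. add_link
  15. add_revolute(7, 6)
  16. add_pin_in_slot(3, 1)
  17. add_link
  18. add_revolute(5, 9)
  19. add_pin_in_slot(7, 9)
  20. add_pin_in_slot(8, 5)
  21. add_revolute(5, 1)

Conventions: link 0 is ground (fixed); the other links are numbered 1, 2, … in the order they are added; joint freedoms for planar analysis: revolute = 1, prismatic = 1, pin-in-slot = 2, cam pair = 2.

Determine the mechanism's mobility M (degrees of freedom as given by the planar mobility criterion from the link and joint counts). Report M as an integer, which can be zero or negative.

link 0 = ground. State L|J1|J2 = 1|0|0
+link1  2|0|0
+link2  3|0|0
+link3  4|0|0
+link4  5|0|0
P(0,1) f=1→J1  5|1|0
+link5  6|1|0
R(2,1) f=1→J1  6|2|0
+link6  7|2|0
C(6,3) f=2→J2  7|2|1
P(0,4) f=1→J1  7|3|1
+link7  8|3|1
R(4,1) f=1→J1  8|4|1
R(7,3) f=1→J1  8|5|1
+link8  9|5|1
R(7,6) f=1→J1  9|6|1
PS(3,1) f=2→J2  9|6|2
+link9  10|6|2
R(5,9) f=1→J1  10|7|2
PS(7,9) f=2→J2  10|7|3
PS(8,5) f=2→J2  10|7|4
R(5,1) f=1→J1  10|8|4
M = 3(10−1)−2·8−4 = 27−16−4 = 7

M = 7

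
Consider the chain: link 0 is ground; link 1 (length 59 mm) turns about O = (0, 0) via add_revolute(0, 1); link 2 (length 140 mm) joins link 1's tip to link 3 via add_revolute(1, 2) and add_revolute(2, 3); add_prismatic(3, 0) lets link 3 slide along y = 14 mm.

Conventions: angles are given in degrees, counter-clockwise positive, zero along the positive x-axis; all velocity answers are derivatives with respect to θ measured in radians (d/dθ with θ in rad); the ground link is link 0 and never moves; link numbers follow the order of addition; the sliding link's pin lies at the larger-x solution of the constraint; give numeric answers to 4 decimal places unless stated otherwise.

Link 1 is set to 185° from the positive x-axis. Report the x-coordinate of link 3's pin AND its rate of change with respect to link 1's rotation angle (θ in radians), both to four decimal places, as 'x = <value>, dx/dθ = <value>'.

geometry: r = 59 mm, L = 140 mm, e = 14 mm
crank pin P = (r cos θ, r sin θ) = (-58.775487, -5.142189)
h = r sin θ − e = -5.142189 − 14 = -19.142189
x = r cos θ + √(L² − h²) = -58.775487 + 138.685171 = 79.909684
dx/dθ = −r sin θ − h·r cos θ/√(L² − h²) (θ in radians; h = -19.142189) = -2.970369

x = 79.9097, dx/dθ = -2.9704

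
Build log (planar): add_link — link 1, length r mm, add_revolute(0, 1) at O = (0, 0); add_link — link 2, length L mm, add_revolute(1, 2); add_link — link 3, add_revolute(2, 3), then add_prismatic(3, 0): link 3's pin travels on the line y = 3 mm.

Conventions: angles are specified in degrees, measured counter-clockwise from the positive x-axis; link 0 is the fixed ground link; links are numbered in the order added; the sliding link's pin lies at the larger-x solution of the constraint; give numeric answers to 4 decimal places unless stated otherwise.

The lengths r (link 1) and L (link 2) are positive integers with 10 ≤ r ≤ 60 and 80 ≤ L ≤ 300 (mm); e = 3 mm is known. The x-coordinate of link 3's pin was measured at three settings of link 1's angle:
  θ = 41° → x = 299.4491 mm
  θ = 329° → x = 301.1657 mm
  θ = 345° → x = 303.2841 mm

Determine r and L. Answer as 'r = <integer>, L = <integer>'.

constraint per measurement: (x − r cos θ)² + (r sin θ − e)² = L²
subtracting the θ₁ and θ₂ equations cancels the r² and L² terms:
r = (x₁² − x₂²) / (2[(x₁cos θ₁ + e sin θ₁) − (x₂cos θ₂ + e sin θ₂)]) = 18.0002 → r = 18
L² = (x₁ − r cos θ₁)² + (r sin θ₁ − e)² = 81796.0134 → L = 286.0000 → L = 286
check at θ₃=345°: x = 303.2841 (printed 303.2841) ✓

r = 18, L = 286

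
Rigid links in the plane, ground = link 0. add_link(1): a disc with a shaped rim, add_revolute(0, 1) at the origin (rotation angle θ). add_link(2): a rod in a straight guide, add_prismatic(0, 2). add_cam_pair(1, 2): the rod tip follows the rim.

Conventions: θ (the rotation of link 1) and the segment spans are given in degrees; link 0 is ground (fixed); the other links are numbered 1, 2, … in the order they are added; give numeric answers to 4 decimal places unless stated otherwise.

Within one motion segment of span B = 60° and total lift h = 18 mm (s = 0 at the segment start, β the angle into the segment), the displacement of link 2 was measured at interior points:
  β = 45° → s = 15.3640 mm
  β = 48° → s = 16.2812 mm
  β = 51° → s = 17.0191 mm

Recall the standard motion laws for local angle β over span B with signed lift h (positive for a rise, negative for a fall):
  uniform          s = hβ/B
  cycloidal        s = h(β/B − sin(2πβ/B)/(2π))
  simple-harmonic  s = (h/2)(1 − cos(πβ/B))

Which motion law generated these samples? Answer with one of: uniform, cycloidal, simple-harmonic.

candidates at β/B = r: uniform s = h·r (linear in β); cycloidal s = h·(r − sin(2πr)/(2π)); simple-harmonic s = (h/2)(1 − cos(πr))
β=45°: printed 15.3640 | uniform 13.5000, cycloidal 16.3648, simple-harmonic 15.3640
β=48°: printed 16.2812 | uniform 14.4000, cycloidal 17.1246, simple-harmonic 16.2812
β=51°: printed 17.0191 | uniform 15.3000, cycloidal 17.6177, simple-harmonic 17.0191
only one law matches every sample → simple-harmonic

simple-harmonic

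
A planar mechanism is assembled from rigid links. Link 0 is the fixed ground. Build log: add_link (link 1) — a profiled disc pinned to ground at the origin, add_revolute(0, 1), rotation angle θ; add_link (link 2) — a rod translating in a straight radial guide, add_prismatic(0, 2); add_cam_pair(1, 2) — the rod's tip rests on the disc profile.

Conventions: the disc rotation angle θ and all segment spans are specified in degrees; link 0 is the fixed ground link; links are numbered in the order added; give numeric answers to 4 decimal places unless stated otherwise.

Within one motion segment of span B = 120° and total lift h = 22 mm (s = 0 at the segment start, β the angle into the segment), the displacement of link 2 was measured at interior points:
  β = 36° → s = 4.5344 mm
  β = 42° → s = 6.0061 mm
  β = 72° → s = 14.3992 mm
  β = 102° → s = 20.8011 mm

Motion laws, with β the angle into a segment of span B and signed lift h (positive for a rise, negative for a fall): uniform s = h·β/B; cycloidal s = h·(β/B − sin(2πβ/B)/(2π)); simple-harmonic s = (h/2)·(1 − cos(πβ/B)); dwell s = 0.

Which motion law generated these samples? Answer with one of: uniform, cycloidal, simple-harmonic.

candidates at β/B = r: uniform s = h·r (linear in β); cycloidal s = h·(r − sin(2πr)/(2π)); simple-harmonic s = (h/2)(1 − cos(πr))
β=36°: printed 4.5344 | uniform 6.6000, cycloidal 3.2700, simple-harmonic 4.5344
β=42°: printed 6.0061 | uniform 7.7000, cycloidal 4.8673, simple-harmonic 6.0061
β=72°: printed 14.3992 | uniform 13.2000, cycloidal 15.2581, simple-harmonic 14.3992
β=102°: printed 20.8011 | uniform 18.7000, cycloidal 21.5327, simple-harmonic 20.8011
only one law matches every sample → simple-harmonic

simple-harmonic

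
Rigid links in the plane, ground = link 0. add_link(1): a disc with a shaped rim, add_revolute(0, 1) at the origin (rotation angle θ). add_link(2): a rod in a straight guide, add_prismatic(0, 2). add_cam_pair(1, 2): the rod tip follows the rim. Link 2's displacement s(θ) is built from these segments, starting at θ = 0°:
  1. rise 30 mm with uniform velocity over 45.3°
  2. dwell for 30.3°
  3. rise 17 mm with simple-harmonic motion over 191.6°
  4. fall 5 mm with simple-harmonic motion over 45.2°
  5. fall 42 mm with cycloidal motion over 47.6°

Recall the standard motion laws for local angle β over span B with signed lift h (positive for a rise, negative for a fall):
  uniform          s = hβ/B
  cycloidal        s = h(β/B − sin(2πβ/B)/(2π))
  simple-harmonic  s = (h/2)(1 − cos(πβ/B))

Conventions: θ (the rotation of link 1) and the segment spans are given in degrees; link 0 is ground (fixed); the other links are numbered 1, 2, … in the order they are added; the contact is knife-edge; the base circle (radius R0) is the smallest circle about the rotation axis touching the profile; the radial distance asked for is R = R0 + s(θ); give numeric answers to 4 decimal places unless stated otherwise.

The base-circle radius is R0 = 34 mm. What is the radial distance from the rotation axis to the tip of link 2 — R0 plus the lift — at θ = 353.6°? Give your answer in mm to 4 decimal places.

segment 1 (0° to 45.3°, uniform, h = 30) is passed completely: s = 0.0000 + (30) = 30.0000
segment 2 (45.3° to 75.6°, dwell): s unchanged at 30.0000
segment 3 (75.6° to 267.2°, simple-harmonic, h = 17) is passed completely: s = 30.0000 + (17) = 47.0000
segment 4 (267.2° to 312.4°, simple-harmonic, h = -5) is passed completely: s = 47.0000 + (-5) = 42.0000
θ = 353.6° falls in segment 5 (312.4° to 360°, cycloidal, h = -42): β = 353.6 − 312.4 = 41.2°, B = 47.6°; Δs = -42·(0.8655 − sin(2π·0.8655)/(2π)) = -41.3519; s = 42.0000 − 41.3519 = 0.6481
R = R0 + s = 34 + 0.6481 = 34.6481

34.6481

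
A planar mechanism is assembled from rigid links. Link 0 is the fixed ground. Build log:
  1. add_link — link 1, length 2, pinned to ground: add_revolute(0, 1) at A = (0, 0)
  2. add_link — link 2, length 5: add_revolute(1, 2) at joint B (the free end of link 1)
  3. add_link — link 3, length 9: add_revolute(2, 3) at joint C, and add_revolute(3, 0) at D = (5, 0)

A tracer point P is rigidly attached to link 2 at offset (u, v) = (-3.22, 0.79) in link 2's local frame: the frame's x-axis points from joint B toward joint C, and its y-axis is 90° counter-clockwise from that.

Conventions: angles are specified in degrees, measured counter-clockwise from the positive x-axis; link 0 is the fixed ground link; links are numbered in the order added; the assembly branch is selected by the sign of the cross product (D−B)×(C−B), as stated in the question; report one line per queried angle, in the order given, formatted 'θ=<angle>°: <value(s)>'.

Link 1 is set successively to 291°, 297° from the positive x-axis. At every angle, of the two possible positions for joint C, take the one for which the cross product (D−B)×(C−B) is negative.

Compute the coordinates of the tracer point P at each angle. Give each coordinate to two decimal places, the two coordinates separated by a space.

A=(0,0), D=(5.00,0)
θ=291°: B = A + 2.00·(cos291°, sin291°) = (0.7167, -1.8672)
θ=291°: |BD| = 4.6725
θ=291°: circle(B,5.00) ∩ circle(D,9.00): a=-3.6562, h=3.4106
θ=291°:   candidates: C₊=(-3.9977,-0.2017) cross=15.936; C₋=(-1.2720,-6.4547) cross=-15.936
θ=291°:   branch - wants cross < 0 → take C=(-1.2720,-6.4547) (cross=-15.936)
θ=291°: ex = (C−B)/|BC| = (-0.3977,-0.9175); ey = (0.9175,-0.3977)
θ=291°: P = B + -3.22·ex + 0.79·ey = (2.7223,0.7730)
θ=297°: B = A + 2.00·(cos297°, sin297°) = (0.9080, -1.7820)
θ=297°: |BD| = 4.4632
θ=297°: circle(B,5.00) ∩ circle(D,9.00): a=-4.0419, h=2.9433
θ=297°:   candidates: C₊=(-3.9729,-0.6973) cross=13.136; C₋=(-1.6226,-6.0943) cross=-13.136
θ=297°:   branch - wants cross < 0 → take C=(-1.6226,-6.0943) (cross=-13.136)
θ=297°: ex = (C−B)/|BC| = (-0.5061,-0.8625); ey = (0.8625,-0.5061)
θ=297°: P = B + -3.22·ex + 0.79·ey = (3.2190,0.5953)

θ=291°: 2.72 0.77
θ=297°: 3.22 0.60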